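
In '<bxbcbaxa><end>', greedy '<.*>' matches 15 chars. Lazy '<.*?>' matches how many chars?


Greedy '<.*>' tries to match as MUCH as possible.
Lazy '<.*?>' tries to match as LITTLE as possible.

String: '<bxbcbaxa><end>'
Greedy '<.*>' starts at first '<' and extends to the LAST '>': '<bxbcbaxa><end>' (15 chars)
Lazy '<.*?>' starts at first '<' and stops at the FIRST '>': '<bxbcbaxa>' (10 chars)

10


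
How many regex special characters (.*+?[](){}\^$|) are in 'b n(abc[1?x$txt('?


Regex special characters are: . * + ? [ ] ( ) { } \ ^ $ |
Scanning 'b n(abc[1?x$txt(':
  pos 3: '(' -> SPECIAL
  pos 7: '[' -> SPECIAL
  pos 9: '?' -> SPECIAL
  pos 11: '$' -> SPECIAL
  pos 15: '(' -> SPECIAL
Special chars found: ['(', '[', '?', '$', '(']
Total: 5

5


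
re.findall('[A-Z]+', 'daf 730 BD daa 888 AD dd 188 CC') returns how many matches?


Pattern '[A-Z]+' finds one or more uppercase letters.
Text: 'daf 730 BD daa 888 AD dd 188 CC'
Scanning for matches:
  Match 1: 'BD'
  Match 2: 'AD'
  Match 3: 'CC'
Total matches: 3

3


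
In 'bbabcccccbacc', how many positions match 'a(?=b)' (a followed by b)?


Lookahead 'a(?=b)' matches 'a' only when followed by 'b'.
String: 'bbabcccccbacc'
Checking each position where char is 'a':
  pos 2: 'a' -> MATCH (next='b')
  pos 10: 'a' -> no (next='c')
Matching positions: [2]
Count: 1

1


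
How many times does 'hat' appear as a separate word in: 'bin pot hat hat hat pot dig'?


Scanning each word for exact match 'hat':
  Word 1: 'bin' -> no
  Word 2: 'pot' -> no
  Word 3: 'hat' -> MATCH
  Word 4: 'hat' -> MATCH
  Word 5: 'hat' -> MATCH
  Word 6: 'pot' -> no
  Word 7: 'dig' -> no
Total matches: 3

3


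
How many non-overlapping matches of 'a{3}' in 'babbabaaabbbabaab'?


Pattern 'a{3}' matches exactly 3 consecutive a's (greedy, non-overlapping).
String: 'babbabaaabbbabaab'
Scanning for runs of a's:
  Run at pos 1: 'a' (length 1) -> 0 match(es)
  Run at pos 4: 'a' (length 1) -> 0 match(es)
  Run at pos 6: 'aaa' (length 3) -> 1 match(es)
  Run at pos 12: 'a' (length 1) -> 0 match(es)
  Run at pos 14: 'aa' (length 2) -> 0 match(es)
Matches found: ['aaa']
Total: 1

1


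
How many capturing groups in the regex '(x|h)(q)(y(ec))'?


To count capturing groups, count each '(' that starts a group.
Pattern: '(x|h)(q)(y(ec))'
Walking through the pattern:
  Position 0: '(' -> group #1
  Position 5: '(' -> group #2
  Position 8: '(' -> group #3
  Position 10: '(' -> group #4
Total capturing groups: 4

4


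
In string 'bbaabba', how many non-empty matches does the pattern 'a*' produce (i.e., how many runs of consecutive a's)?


Pattern 'a*' matches zero or more a's. We want non-empty runs of consecutive a's.
String: 'bbaabba'
Walking through the string to find runs of a's:
  Run 1: positions 2-3 -> 'aa'
  Run 2: positions 6-6 -> 'a'
Non-empty runs found: ['aa', 'a']
Count: 2

2


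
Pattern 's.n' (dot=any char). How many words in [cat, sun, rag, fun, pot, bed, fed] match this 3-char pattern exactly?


Pattern 's.n' means: starts with 's', any single char, ends with 'n'.
Checking each word (must be exactly 3 chars):
  'cat' (len=3): no
  'sun' (len=3): MATCH
  'rag' (len=3): no
  'fun' (len=3): no
  'pot' (len=3): no
  'bed' (len=3): no
  'fed' (len=3): no
Matching words: ['sun']
Total: 1

1


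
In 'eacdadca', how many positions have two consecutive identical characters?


Looking for consecutive identical characters in 'eacdadca':
  pos 0-1: 'e' vs 'a' -> different
  pos 1-2: 'a' vs 'c' -> different
  pos 2-3: 'c' vs 'd' -> different
  pos 3-4: 'd' vs 'a' -> different
  pos 4-5: 'a' vs 'd' -> different
  pos 5-6: 'd' vs 'c' -> different
  pos 6-7: 'c' vs 'a' -> different
Consecutive identical pairs: []
Count: 0

0


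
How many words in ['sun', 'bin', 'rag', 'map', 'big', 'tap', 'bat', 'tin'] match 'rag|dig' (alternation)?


Alternation 'rag|dig' matches either 'rag' or 'dig'.
Checking each word:
  'sun' -> no
  'bin' -> no
  'rag' -> MATCH
  'map' -> no
  'big' -> no
  'tap' -> no
  'bat' -> no
  'tin' -> no
Matches: ['rag']
Count: 1

1


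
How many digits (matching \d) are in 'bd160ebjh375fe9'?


\d matches any digit 0-9.
Scanning 'bd160ebjh375fe9':
  pos 2: '1' -> DIGIT
  pos 3: '6' -> DIGIT
  pos 4: '0' -> DIGIT
  pos 9: '3' -> DIGIT
  pos 10: '7' -> DIGIT
  pos 11: '5' -> DIGIT
  pos 14: '9' -> DIGIT
Digits found: ['1', '6', '0', '3', '7', '5', '9']
Total: 7

7


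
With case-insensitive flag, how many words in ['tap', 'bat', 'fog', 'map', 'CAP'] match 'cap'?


Case-insensitive matching: compare each word's lowercase form to 'cap'.
  'tap' -> lower='tap' -> no
  'bat' -> lower='bat' -> no
  'fog' -> lower='fog' -> no
  'map' -> lower='map' -> no
  'CAP' -> lower='cap' -> MATCH
Matches: ['CAP']
Count: 1

1


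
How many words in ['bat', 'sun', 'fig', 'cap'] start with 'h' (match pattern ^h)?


Pattern ^h anchors to start of word. Check which words begin with 'h':
  'bat' -> no
  'sun' -> no
  'fig' -> no
  'cap' -> no
Matching words: []
Count: 0

0


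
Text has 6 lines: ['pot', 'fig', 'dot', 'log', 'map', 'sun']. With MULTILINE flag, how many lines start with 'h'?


With MULTILINE flag, ^ matches the start of each line.
Lines: ['pot', 'fig', 'dot', 'log', 'map', 'sun']
Checking which lines start with 'h':
  Line 1: 'pot' -> no
  Line 2: 'fig' -> no
  Line 3: 'dot' -> no
  Line 4: 'log' -> no
  Line 5: 'map' -> no
  Line 6: 'sun' -> no
Matching lines: []
Count: 0

0


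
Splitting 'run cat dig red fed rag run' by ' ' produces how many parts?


Splitting by ' ' breaks the string at each occurrence of the separator.
Text: 'run cat dig red fed rag run'
Parts after split:
  Part 1: 'run'
  Part 2: 'cat'
  Part 3: 'dig'
  Part 4: 'red'
  Part 5: 'fed'
  Part 6: 'rag'
  Part 7: 'run'
Total parts: 7

7


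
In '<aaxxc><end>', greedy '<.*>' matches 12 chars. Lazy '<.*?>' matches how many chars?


Greedy '<.*>' tries to match as MUCH as possible.
Lazy '<.*?>' tries to match as LITTLE as possible.

String: '<aaxxc><end>'
Greedy '<.*>' starts at first '<' and extends to the LAST '>': '<aaxxc><end>' (12 chars)
Lazy '<.*?>' starts at first '<' and stops at the FIRST '>': '<aaxxc>' (7 chars)

7


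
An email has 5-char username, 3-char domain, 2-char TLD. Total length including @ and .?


An email address has format: username@domain.tld
Username length: 5
'@' character: 1
Domain length: 3
'.' character: 1
TLD length: 2
Total = 5 + 1 + 3 + 1 + 2 = 12

12


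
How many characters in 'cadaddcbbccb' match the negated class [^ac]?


Negated class [^ac] matches any char NOT in {a, c}
Scanning 'cadaddcbbccb':
  pos 0: 'c' -> no (excluded)
  pos 1: 'a' -> no (excluded)
  pos 2: 'd' -> MATCH
  pos 3: 'a' -> no (excluded)
  pos 4: 'd' -> MATCH
  pos 5: 'd' -> MATCH
  pos 6: 'c' -> no (excluded)
  pos 7: 'b' -> MATCH
  pos 8: 'b' -> MATCH
  pos 9: 'c' -> no (excluded)
  pos 10: 'c' -> no (excluded)
  pos 11: 'b' -> MATCH
Total matches: 6

6


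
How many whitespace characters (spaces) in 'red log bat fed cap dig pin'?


\s matches whitespace characters (spaces, tabs, etc.).
Text: 'red log bat fed cap dig pin'
This text has 7 words separated by spaces.
Number of spaces = number of words - 1 = 7 - 1 = 6

6


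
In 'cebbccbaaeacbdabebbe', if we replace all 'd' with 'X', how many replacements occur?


re.sub('d', 'X', text) replaces every occurrence of 'd' with 'X'.
Text: 'cebbccbaaeacbdabebbe'
Scanning for 'd':
  pos 13: 'd' -> replacement #1
Total replacements: 1

1


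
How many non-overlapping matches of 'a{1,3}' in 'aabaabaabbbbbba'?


Pattern 'a{1,3}' matches between 1 and 3 consecutive a's (greedy).
String: 'aabaabaabbbbbba'
Finding runs of a's and applying greedy matching:
  Run at pos 0: 'aa' (length 2)
  Run at pos 3: 'aa' (length 2)
  Run at pos 6: 'aa' (length 2)
  Run at pos 14: 'a' (length 1)
Matches: ['aa', 'aa', 'aa', 'a']
Count: 4

4


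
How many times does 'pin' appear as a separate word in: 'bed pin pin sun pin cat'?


Scanning each word for exact match 'pin':
  Word 1: 'bed' -> no
  Word 2: 'pin' -> MATCH
  Word 3: 'pin' -> MATCH
  Word 4: 'sun' -> no
  Word 5: 'pin' -> MATCH
  Word 6: 'cat' -> no
Total matches: 3

3


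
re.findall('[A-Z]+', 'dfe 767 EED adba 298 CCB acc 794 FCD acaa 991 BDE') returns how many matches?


Pattern '[A-Z]+' finds one or more uppercase letters.
Text: 'dfe 767 EED adba 298 CCB acc 794 FCD acaa 991 BDE'
Scanning for matches:
  Match 1: 'EED'
  Match 2: 'CCB'
  Match 3: 'FCD'
  Match 4: 'BDE'
Total matches: 4

4


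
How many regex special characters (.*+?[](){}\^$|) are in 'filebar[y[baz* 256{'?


Regex special characters are: . * + ? [ ] ( ) { } \ ^ $ |
Scanning 'filebar[y[baz* 256{':
  pos 7: '[' -> SPECIAL
  pos 9: '[' -> SPECIAL
  pos 13: '*' -> SPECIAL
  pos 18: '{' -> SPECIAL
Special chars found: ['[', '[', '*', '{']
Total: 4

4


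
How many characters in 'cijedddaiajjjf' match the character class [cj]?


Character class [cj] matches any of: {c, j}
Scanning string 'cijedddaiajjjf' character by character:
  pos 0: 'c' -> MATCH
  pos 1: 'i' -> no
  pos 2: 'j' -> MATCH
  pos 3: 'e' -> no
  pos 4: 'd' -> no
  pos 5: 'd' -> no
  pos 6: 'd' -> no
  pos 7: 'a' -> no
  pos 8: 'i' -> no
  pos 9: 'a' -> no
  pos 10: 'j' -> MATCH
  pos 11: 'j' -> MATCH
  pos 12: 'j' -> MATCH
  pos 13: 'f' -> no
Total matches: 5

5


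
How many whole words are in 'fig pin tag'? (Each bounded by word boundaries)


Word boundaries (\b) mark the start/end of each word.
Text: 'fig pin tag'
Splitting by whitespace:
  Word 1: 'fig'
  Word 2: 'pin'
  Word 3: 'tag'
Total whole words: 3

3


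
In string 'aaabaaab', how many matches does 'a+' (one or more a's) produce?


Pattern 'a+' matches one or more consecutive a's.
String: 'aaabaaab'
Scanning for runs of a:
  Match 1: 'aaa' (length 3)
  Match 2: 'aaa' (length 3)
Total matches: 2

2


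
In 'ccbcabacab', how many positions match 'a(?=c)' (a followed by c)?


Lookahead 'a(?=c)' matches 'a' only when followed by 'c'.
String: 'ccbcabacab'
Checking each position where char is 'a':
  pos 4: 'a' -> no (next='b')
  pos 6: 'a' -> MATCH (next='c')
  pos 8: 'a' -> no (next='b')
Matching positions: [6]
Count: 1

1


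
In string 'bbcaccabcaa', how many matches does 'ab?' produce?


Pattern 'ab?' matches 'a' optionally followed by 'b'.
String: 'bbcaccabcaa'
Scanning left to right for 'a' then checking next char:
  Match 1: 'a' (a not followed by b)
  Match 2: 'ab' (a followed by b)
  Match 3: 'a' (a not followed by b)
  Match 4: 'a' (a not followed by b)
Total matches: 4

4


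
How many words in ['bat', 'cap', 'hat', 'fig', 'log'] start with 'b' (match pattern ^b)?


Pattern ^b anchors to start of word. Check which words begin with 'b':
  'bat' -> MATCH (starts with 'b')
  'cap' -> no
  'hat' -> no
  'fig' -> no
  'log' -> no
Matching words: ['bat']
Count: 1

1


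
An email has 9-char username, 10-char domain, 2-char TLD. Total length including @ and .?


An email address has format: username@domain.tld
Username length: 9
'@' character: 1
Domain length: 10
'.' character: 1
TLD length: 2
Total = 9 + 1 + 10 + 1 + 2 = 23

23


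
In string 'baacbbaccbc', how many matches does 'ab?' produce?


Pattern 'ab?' matches 'a' optionally followed by 'b'.
String: 'baacbbaccbc'
Scanning left to right for 'a' then checking next char:
  Match 1: 'a' (a not followed by b)
  Match 2: 'a' (a not followed by b)
  Match 3: 'a' (a not followed by b)
Total matches: 3

3


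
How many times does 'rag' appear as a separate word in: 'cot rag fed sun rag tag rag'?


Scanning each word for exact match 'rag':
  Word 1: 'cot' -> no
  Word 2: 'rag' -> MATCH
  Word 3: 'fed' -> no
  Word 4: 'sun' -> no
  Word 5: 'rag' -> MATCH
  Word 6: 'tag' -> no
  Word 7: 'rag' -> MATCH
Total matches: 3

3


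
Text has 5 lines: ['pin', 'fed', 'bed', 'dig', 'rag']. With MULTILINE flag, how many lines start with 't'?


With MULTILINE flag, ^ matches the start of each line.
Lines: ['pin', 'fed', 'bed', 'dig', 'rag']
Checking which lines start with 't':
  Line 1: 'pin' -> no
  Line 2: 'fed' -> no
  Line 3: 'bed' -> no
  Line 4: 'dig' -> no
  Line 5: 'rag' -> no
Matching lines: []
Count: 0

0


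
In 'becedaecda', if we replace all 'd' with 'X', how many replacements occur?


re.sub('d', 'X', text) replaces every occurrence of 'd' with 'X'.
Text: 'becedaecda'
Scanning for 'd':
  pos 4: 'd' -> replacement #1
  pos 8: 'd' -> replacement #2
Total replacements: 2

2


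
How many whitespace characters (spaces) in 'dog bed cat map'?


\s matches whitespace characters (spaces, tabs, etc.).
Text: 'dog bed cat map'
This text has 4 words separated by spaces.
Number of spaces = number of words - 1 = 4 - 1 = 3

3


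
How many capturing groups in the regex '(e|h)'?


To count capturing groups, count each '(' that starts a group.
Pattern: '(e|h)'
Walking through the pattern:
  Position 0: '(' -> group #1
Total capturing groups: 1

1


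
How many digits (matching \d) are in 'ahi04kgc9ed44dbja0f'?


\d matches any digit 0-9.
Scanning 'ahi04kgc9ed44dbja0f':
  pos 3: '0' -> DIGIT
  pos 4: '4' -> DIGIT
  pos 8: '9' -> DIGIT
  pos 11: '4' -> DIGIT
  pos 12: '4' -> DIGIT
  pos 17: '0' -> DIGIT
Digits found: ['0', '4', '9', '4', '4', '0']
Total: 6

6


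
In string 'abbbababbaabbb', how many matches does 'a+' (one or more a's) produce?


Pattern 'a+' matches one or more consecutive a's.
String: 'abbbababbaabbb'
Scanning for runs of a:
  Match 1: 'a' (length 1)
  Match 2: 'a' (length 1)
  Match 3: 'a' (length 1)
  Match 4: 'aa' (length 2)
Total matches: 4

4


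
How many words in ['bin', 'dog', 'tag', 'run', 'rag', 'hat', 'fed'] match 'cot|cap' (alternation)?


Alternation 'cot|cap' matches either 'cot' or 'cap'.
Checking each word:
  'bin' -> no
  'dog' -> no
  'tag' -> no
  'run' -> no
  'rag' -> no
  'hat' -> no
  'fed' -> no
Matches: []
Count: 0

0


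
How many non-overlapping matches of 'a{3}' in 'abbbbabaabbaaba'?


Pattern 'a{3}' matches exactly 3 consecutive a's (greedy, non-overlapping).
String: 'abbbbabaabbaaba'
Scanning for runs of a's:
  Run at pos 0: 'a' (length 1) -> 0 match(es)
  Run at pos 5: 'a' (length 1) -> 0 match(es)
  Run at pos 7: 'aa' (length 2) -> 0 match(es)
  Run at pos 11: 'aa' (length 2) -> 0 match(es)
  Run at pos 14: 'a' (length 1) -> 0 match(es)
Matches found: []
Total: 0

0


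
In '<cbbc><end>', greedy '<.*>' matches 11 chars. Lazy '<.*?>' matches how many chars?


Greedy '<.*>' tries to match as MUCH as possible.
Lazy '<.*?>' tries to match as LITTLE as possible.

String: '<cbbc><end>'
Greedy '<.*>' starts at first '<' and extends to the LAST '>': '<cbbc><end>' (11 chars)
Lazy '<.*?>' starts at first '<' and stops at the FIRST '>': '<cbbc>' (6 chars)

6


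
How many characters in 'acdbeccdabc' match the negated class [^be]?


Negated class [^be] matches any char NOT in {b, e}
Scanning 'acdbeccdabc':
  pos 0: 'a' -> MATCH
  pos 1: 'c' -> MATCH
  pos 2: 'd' -> MATCH
  pos 3: 'b' -> no (excluded)
  pos 4: 'e' -> no (excluded)
  pos 5: 'c' -> MATCH
  pos 6: 'c' -> MATCH
  pos 7: 'd' -> MATCH
  pos 8: 'a' -> MATCH
  pos 9: 'b' -> no (excluded)
  pos 10: 'c' -> MATCH
Total matches: 8

8


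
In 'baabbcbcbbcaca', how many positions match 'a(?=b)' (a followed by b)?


Lookahead 'a(?=b)' matches 'a' only when followed by 'b'.
String: 'baabbcbcbbcaca'
Checking each position where char is 'a':
  pos 1: 'a' -> no (next='a')
  pos 2: 'a' -> MATCH (next='b')
  pos 11: 'a' -> no (next='c')
Matching positions: [2]
Count: 1

1


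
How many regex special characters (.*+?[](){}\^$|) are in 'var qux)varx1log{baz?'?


Regex special characters are: . * + ? [ ] ( ) { } \ ^ $ |
Scanning 'var qux)varx1log{baz?':
  pos 7: ')' -> SPECIAL
  pos 16: '{' -> SPECIAL
  pos 20: '?' -> SPECIAL
Special chars found: [')', '{', '?']
Total: 3

3


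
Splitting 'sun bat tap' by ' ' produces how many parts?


Splitting by ' ' breaks the string at each occurrence of the separator.
Text: 'sun bat tap'
Parts after split:
  Part 1: 'sun'
  Part 2: 'bat'
  Part 3: 'tap'
Total parts: 3

3


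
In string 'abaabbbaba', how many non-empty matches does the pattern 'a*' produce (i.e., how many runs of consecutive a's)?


Pattern 'a*' matches zero or more a's. We want non-empty runs of consecutive a's.
String: 'abaabbbaba'
Walking through the string to find runs of a's:
  Run 1: positions 0-0 -> 'a'
  Run 2: positions 2-3 -> 'aa'
  Run 3: positions 7-7 -> 'a'
  Run 4: positions 9-9 -> 'a'
Non-empty runs found: ['a', 'aa', 'a', 'a']
Count: 4

4


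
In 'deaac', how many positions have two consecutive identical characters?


Looking for consecutive identical characters in 'deaac':
  pos 0-1: 'd' vs 'e' -> different
  pos 1-2: 'e' vs 'a' -> different
  pos 2-3: 'a' vs 'a' -> MATCH ('aa')
  pos 3-4: 'a' vs 'c' -> different
Consecutive identical pairs: ['aa']
Count: 1

1


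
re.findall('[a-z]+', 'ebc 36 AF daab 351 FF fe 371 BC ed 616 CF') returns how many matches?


Pattern '[a-z]+' finds one or more lowercase letters.
Text: 'ebc 36 AF daab 351 FF fe 371 BC ed 616 CF'
Scanning for matches:
  Match 1: 'ebc'
  Match 2: 'daab'
  Match 3: 'fe'
  Match 4: 'ed'
Total matches: 4

4


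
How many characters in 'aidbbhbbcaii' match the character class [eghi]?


Character class [eghi] matches any of: {e, g, h, i}
Scanning string 'aidbbhbbcaii' character by character:
  pos 0: 'a' -> no
  pos 1: 'i' -> MATCH
  pos 2: 'd' -> no
  pos 3: 'b' -> no
  pos 4: 'b' -> no
  pos 5: 'h' -> MATCH
  pos 6: 'b' -> no
  pos 7: 'b' -> no
  pos 8: 'c' -> no
  pos 9: 'a' -> no
  pos 10: 'i' -> MATCH
  pos 11: 'i' -> MATCH
Total matches: 4

4


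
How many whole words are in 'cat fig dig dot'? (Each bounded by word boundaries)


Word boundaries (\b) mark the start/end of each word.
Text: 'cat fig dig dot'
Splitting by whitespace:
  Word 1: 'cat'
  Word 2: 'fig'
  Word 3: 'dig'
  Word 4: 'dot'
Total whole words: 4

4


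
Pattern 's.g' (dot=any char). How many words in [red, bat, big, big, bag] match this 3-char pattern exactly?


Pattern 's.g' means: starts with 's', any single char, ends with 'g'.
Checking each word (must be exactly 3 chars):
  'red' (len=3): no
  'bat' (len=3): no
  'big' (len=3): no
  'big' (len=3): no
  'bag' (len=3): no
Matching words: []
Total: 0

0


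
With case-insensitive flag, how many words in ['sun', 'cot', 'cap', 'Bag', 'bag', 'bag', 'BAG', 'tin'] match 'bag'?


Case-insensitive matching: compare each word's lowercase form to 'bag'.
  'sun' -> lower='sun' -> no
  'cot' -> lower='cot' -> no
  'cap' -> lower='cap' -> no
  'Bag' -> lower='bag' -> MATCH
  'bag' -> lower='bag' -> MATCH
  'bag' -> lower='bag' -> MATCH
  'BAG' -> lower='bag' -> MATCH
  'tin' -> lower='tin' -> no
Matches: ['Bag', 'bag', 'bag', 'BAG']
Count: 4

4


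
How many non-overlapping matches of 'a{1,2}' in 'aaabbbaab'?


Pattern 'a{1,2}' matches between 1 and 2 consecutive a's (greedy).
String: 'aaabbbaab'
Finding runs of a's and applying greedy matching:
  Run at pos 0: 'aaa' (length 3)
  Run at pos 6: 'aa' (length 2)
Matches: ['aa', 'a', 'aa']
Count: 3

3


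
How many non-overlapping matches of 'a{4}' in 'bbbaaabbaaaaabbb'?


Pattern 'a{4}' matches exactly 4 consecutive a's (greedy, non-overlapping).
String: 'bbbaaabbaaaaabbb'
Scanning for runs of a's:
  Run at pos 3: 'aaa' (length 3) -> 0 match(es)
  Run at pos 8: 'aaaaa' (length 5) -> 1 match(es)
Matches found: ['aaaa']
Total: 1

1


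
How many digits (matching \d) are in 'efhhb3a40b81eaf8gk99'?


\d matches any digit 0-9.
Scanning 'efhhb3a40b81eaf8gk99':
  pos 5: '3' -> DIGIT
  pos 7: '4' -> DIGIT
  pos 8: '0' -> DIGIT
  pos 10: '8' -> DIGIT
  pos 11: '1' -> DIGIT
  pos 15: '8' -> DIGIT
  pos 18: '9' -> DIGIT
  pos 19: '9' -> DIGIT
Digits found: ['3', '4', '0', '8', '1', '8', '9', '9']
Total: 8

8


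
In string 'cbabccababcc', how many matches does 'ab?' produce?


Pattern 'ab?' matches 'a' optionally followed by 'b'.
String: 'cbabccababcc'
Scanning left to right for 'a' then checking next char:
  Match 1: 'ab' (a followed by b)
  Match 2: 'ab' (a followed by b)
  Match 3: 'ab' (a followed by b)
Total matches: 3

3


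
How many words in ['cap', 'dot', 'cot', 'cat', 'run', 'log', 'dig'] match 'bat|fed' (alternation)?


Alternation 'bat|fed' matches either 'bat' or 'fed'.
Checking each word:
  'cap' -> no
  'dot' -> no
  'cot' -> no
  'cat' -> no
  'run' -> no
  'log' -> no
  'dig' -> no
Matches: []
Count: 0

0


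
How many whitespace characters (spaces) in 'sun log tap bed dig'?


\s matches whitespace characters (spaces, tabs, etc.).
Text: 'sun log tap bed dig'
This text has 5 words separated by spaces.
Number of spaces = number of words - 1 = 5 - 1 = 4

4


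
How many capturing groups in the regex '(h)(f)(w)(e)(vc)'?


To count capturing groups, count each '(' that starts a group.
Pattern: '(h)(f)(w)(e)(vc)'
Walking through the pattern:
  Position 0: '(' -> group #1
  Position 3: '(' -> group #2
  Position 6: '(' -> group #3
  Position 9: '(' -> group #4
  Position 12: '(' -> group #5
Total capturing groups: 5

5


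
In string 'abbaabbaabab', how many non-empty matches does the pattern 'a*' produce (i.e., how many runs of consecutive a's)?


Pattern 'a*' matches zero or more a's. We want non-empty runs of consecutive a's.
String: 'abbaabbaabab'
Walking through the string to find runs of a's:
  Run 1: positions 0-0 -> 'a'
  Run 2: positions 3-4 -> 'aa'
  Run 3: positions 7-8 -> 'aa'
  Run 4: positions 10-10 -> 'a'
Non-empty runs found: ['a', 'aa', 'aa', 'a']
Count: 4

4


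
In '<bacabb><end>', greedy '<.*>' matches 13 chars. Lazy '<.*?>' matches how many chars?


Greedy '<.*>' tries to match as MUCH as possible.
Lazy '<.*?>' tries to match as LITTLE as possible.

String: '<bacabb><end>'
Greedy '<.*>' starts at first '<' and extends to the LAST '>': '<bacabb><end>' (13 chars)
Lazy '<.*?>' starts at first '<' and stops at the FIRST '>': '<bacabb>' (8 chars)

8


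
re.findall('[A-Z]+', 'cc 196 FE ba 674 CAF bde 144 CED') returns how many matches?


Pattern '[A-Z]+' finds one or more uppercase letters.
Text: 'cc 196 FE ba 674 CAF bde 144 CED'
Scanning for matches:
  Match 1: 'FE'
  Match 2: 'CAF'
  Match 3: 'CED'
Total matches: 3

3


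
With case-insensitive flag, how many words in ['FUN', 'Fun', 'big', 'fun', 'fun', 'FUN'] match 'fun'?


Case-insensitive matching: compare each word's lowercase form to 'fun'.
  'FUN' -> lower='fun' -> MATCH
  'Fun' -> lower='fun' -> MATCH
  'big' -> lower='big' -> no
  'fun' -> lower='fun' -> MATCH
  'fun' -> lower='fun' -> MATCH
  'FUN' -> lower='fun' -> MATCH
Matches: ['FUN', 'Fun', 'fun', 'fun', 'FUN']
Count: 5

5


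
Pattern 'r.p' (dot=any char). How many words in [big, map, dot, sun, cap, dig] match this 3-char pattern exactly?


Pattern 'r.p' means: starts with 'r', any single char, ends with 'p'.
Checking each word (must be exactly 3 chars):
  'big' (len=3): no
  'map' (len=3): no
  'dot' (len=3): no
  'sun' (len=3): no
  'cap' (len=3): no
  'dig' (len=3): no
Matching words: []
Total: 0

0


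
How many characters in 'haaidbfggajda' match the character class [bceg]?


Character class [bceg] matches any of: {b, c, e, g}
Scanning string 'haaidbfggajda' character by character:
  pos 0: 'h' -> no
  pos 1: 'a' -> no
  pos 2: 'a' -> no
  pos 3: 'i' -> no
  pos 4: 'd' -> no
  pos 5: 'b' -> MATCH
  pos 6: 'f' -> no
  pos 7: 'g' -> MATCH
  pos 8: 'g' -> MATCH
  pos 9: 'a' -> no
  pos 10: 'j' -> no
  pos 11: 'd' -> no
  pos 12: 'a' -> no
Total matches: 3

3


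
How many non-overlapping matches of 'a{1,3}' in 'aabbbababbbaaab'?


Pattern 'a{1,3}' matches between 1 and 3 consecutive a's (greedy).
String: 'aabbbababbbaaab'
Finding runs of a's and applying greedy matching:
  Run at pos 0: 'aa' (length 2)
  Run at pos 5: 'a' (length 1)
  Run at pos 7: 'a' (length 1)
  Run at pos 11: 'aaa' (length 3)
Matches: ['aa', 'a', 'a', 'aaa']
Count: 4

4


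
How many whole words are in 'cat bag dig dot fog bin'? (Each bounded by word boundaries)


Word boundaries (\b) mark the start/end of each word.
Text: 'cat bag dig dot fog bin'
Splitting by whitespace:
  Word 1: 'cat'
  Word 2: 'bag'
  Word 3: 'dig'
  Word 4: 'dot'
  Word 5: 'fog'
  Word 6: 'bin'
Total whole words: 6

6


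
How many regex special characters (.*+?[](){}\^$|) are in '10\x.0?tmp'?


Regex special characters are: . * + ? [ ] ( ) { } \ ^ $ |
Scanning '10\x.0?tmp':
  pos 2: '\' -> SPECIAL
  pos 4: '.' -> SPECIAL
  pos 6: '?' -> SPECIAL
Special chars found: ['\\', '.', '?']
Total: 3

3


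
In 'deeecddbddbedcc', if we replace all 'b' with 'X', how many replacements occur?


re.sub('b', 'X', text) replaces every occurrence of 'b' with 'X'.
Text: 'deeecddbddbedcc'
Scanning for 'b':
  pos 7: 'b' -> replacement #1
  pos 10: 'b' -> replacement #2
Total replacements: 2

2


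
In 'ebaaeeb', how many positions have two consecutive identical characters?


Looking for consecutive identical characters in 'ebaaeeb':
  pos 0-1: 'e' vs 'b' -> different
  pos 1-2: 'b' vs 'a' -> different
  pos 2-3: 'a' vs 'a' -> MATCH ('aa')
  pos 3-4: 'a' vs 'e' -> different
  pos 4-5: 'e' vs 'e' -> MATCH ('ee')
  pos 5-6: 'e' vs 'b' -> different
Consecutive identical pairs: ['aa', 'ee']
Count: 2

2


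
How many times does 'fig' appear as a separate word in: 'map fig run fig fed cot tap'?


Scanning each word for exact match 'fig':
  Word 1: 'map' -> no
  Word 2: 'fig' -> MATCH
  Word 3: 'run' -> no
  Word 4: 'fig' -> MATCH
  Word 5: 'fed' -> no
  Word 6: 'cot' -> no
  Word 7: 'tap' -> no
Total matches: 2

2


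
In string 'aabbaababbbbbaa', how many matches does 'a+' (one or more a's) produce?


Pattern 'a+' matches one or more consecutive a's.
String: 'aabbaababbbbbaa'
Scanning for runs of a:
  Match 1: 'aa' (length 2)
  Match 2: 'aa' (length 2)
  Match 3: 'a' (length 1)
  Match 4: 'aa' (length 2)
Total matches: 4

4


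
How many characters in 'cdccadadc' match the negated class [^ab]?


Negated class [^ab] matches any char NOT in {a, b}
Scanning 'cdccadadc':
  pos 0: 'c' -> MATCH
  pos 1: 'd' -> MATCH
  pos 2: 'c' -> MATCH
  pos 3: 'c' -> MATCH
  pos 4: 'a' -> no (excluded)
  pos 5: 'd' -> MATCH
  pos 6: 'a' -> no (excluded)
  pos 7: 'd' -> MATCH
  pos 8: 'c' -> MATCH
Total matches: 7

7


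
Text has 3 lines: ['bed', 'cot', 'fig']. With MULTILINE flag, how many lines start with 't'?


With MULTILINE flag, ^ matches the start of each line.
Lines: ['bed', 'cot', 'fig']
Checking which lines start with 't':
  Line 1: 'bed' -> no
  Line 2: 'cot' -> no
  Line 3: 'fig' -> no
Matching lines: []
Count: 0

0


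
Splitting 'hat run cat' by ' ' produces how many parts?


Splitting by ' ' breaks the string at each occurrence of the separator.
Text: 'hat run cat'
Parts after split:
  Part 1: 'hat'
  Part 2: 'run'
  Part 3: 'cat'
Total parts: 3

3


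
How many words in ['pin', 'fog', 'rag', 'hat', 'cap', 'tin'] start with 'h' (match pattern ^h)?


Pattern ^h anchors to start of word. Check which words begin with 'h':
  'pin' -> no
  'fog' -> no
  'rag' -> no
  'hat' -> MATCH (starts with 'h')
  'cap' -> no
  'tin' -> no
Matching words: ['hat']
Count: 1

1


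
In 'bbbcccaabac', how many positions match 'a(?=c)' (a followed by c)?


Lookahead 'a(?=c)' matches 'a' only when followed by 'c'.
String: 'bbbcccaabac'
Checking each position where char is 'a':
  pos 6: 'a' -> no (next='a')
  pos 7: 'a' -> no (next='b')
  pos 9: 'a' -> MATCH (next='c')
Matching positions: [9]
Count: 1

1


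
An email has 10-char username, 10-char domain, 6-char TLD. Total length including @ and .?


An email address has format: username@domain.tld
Username length: 10
'@' character: 1
Domain length: 10
'.' character: 1
TLD length: 6
Total = 10 + 1 + 10 + 1 + 6 = 28

28


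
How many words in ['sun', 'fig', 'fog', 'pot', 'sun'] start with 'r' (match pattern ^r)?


Pattern ^r anchors to start of word. Check which words begin with 'r':
  'sun' -> no
  'fig' -> no
  'fog' -> no
  'pot' -> no
  'sun' -> no
Matching words: []
Count: 0

0


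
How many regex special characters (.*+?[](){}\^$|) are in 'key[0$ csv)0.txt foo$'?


Regex special characters are: . * + ? [ ] ( ) { } \ ^ $ |
Scanning 'key[0$ csv)0.txt foo$':
  pos 3: '[' -> SPECIAL
  pos 5: '$' -> SPECIAL
  pos 10: ')' -> SPECIAL
  pos 12: '.' -> SPECIAL
  pos 20: '$' -> SPECIAL
Special chars found: ['[', '$', ')', '.', '$']
Total: 5

5


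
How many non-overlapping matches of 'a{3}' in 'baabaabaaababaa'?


Pattern 'a{3}' matches exactly 3 consecutive a's (greedy, non-overlapping).
String: 'baabaabaaababaa'
Scanning for runs of a's:
  Run at pos 1: 'aa' (length 2) -> 0 match(es)
  Run at pos 4: 'aa' (length 2) -> 0 match(es)
  Run at pos 7: 'aaa' (length 3) -> 1 match(es)
  Run at pos 11: 'a' (length 1) -> 0 match(es)
  Run at pos 13: 'aa' (length 2) -> 0 match(es)
Matches found: ['aaa']
Total: 1

1


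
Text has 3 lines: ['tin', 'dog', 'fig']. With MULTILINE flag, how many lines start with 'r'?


With MULTILINE flag, ^ matches the start of each line.
Lines: ['tin', 'dog', 'fig']
Checking which lines start with 'r':
  Line 1: 'tin' -> no
  Line 2: 'dog' -> no
  Line 3: 'fig' -> no
Matching lines: []
Count: 0

0


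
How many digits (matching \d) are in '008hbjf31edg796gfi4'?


\d matches any digit 0-9.
Scanning '008hbjf31edg796gfi4':
  pos 0: '0' -> DIGIT
  pos 1: '0' -> DIGIT
  pos 2: '8' -> DIGIT
  pos 7: '3' -> DIGIT
  pos 8: '1' -> DIGIT
  pos 12: '7' -> DIGIT
  pos 13: '9' -> DIGIT
  pos 14: '6' -> DIGIT
  pos 18: '4' -> DIGIT
Digits found: ['0', '0', '8', '3', '1', '7', '9', '6', '4']
Total: 9

9


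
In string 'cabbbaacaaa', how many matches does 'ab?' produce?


Pattern 'ab?' matches 'a' optionally followed by 'b'.
String: 'cabbbaacaaa'
Scanning left to right for 'a' then checking next char:
  Match 1: 'ab' (a followed by b)
  Match 2: 'a' (a not followed by b)
  Match 3: 'a' (a not followed by b)
  Match 4: 'a' (a not followed by b)
  Match 5: 'a' (a not followed by b)
  Match 6: 'a' (a not followed by b)
Total matches: 6

6


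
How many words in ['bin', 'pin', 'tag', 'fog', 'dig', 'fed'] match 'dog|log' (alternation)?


Alternation 'dog|log' matches either 'dog' or 'log'.
Checking each word:
  'bin' -> no
  'pin' -> no
  'tag' -> no
  'fog' -> no
  'dig' -> no
  'fed' -> no
Matches: []
Count: 0

0


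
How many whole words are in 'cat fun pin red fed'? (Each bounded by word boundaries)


Word boundaries (\b) mark the start/end of each word.
Text: 'cat fun pin red fed'
Splitting by whitespace:
  Word 1: 'cat'
  Word 2: 'fun'
  Word 3: 'pin'
  Word 4: 'red'
  Word 5: 'fed'
Total whole words: 5

5


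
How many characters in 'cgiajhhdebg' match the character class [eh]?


Character class [eh] matches any of: {e, h}
Scanning string 'cgiajhhdebg' character by character:
  pos 0: 'c' -> no
  pos 1: 'g' -> no
  pos 2: 'i' -> no
  pos 3: 'a' -> no
  pos 4: 'j' -> no
  pos 5: 'h' -> MATCH
  pos 6: 'h' -> MATCH
  pos 7: 'd' -> no
  pos 8: 'e' -> MATCH
  pos 9: 'b' -> no
  pos 10: 'g' -> no
Total matches: 3

3


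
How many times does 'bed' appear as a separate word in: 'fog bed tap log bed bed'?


Scanning each word for exact match 'bed':
  Word 1: 'fog' -> no
  Word 2: 'bed' -> MATCH
  Word 3: 'tap' -> no
  Word 4: 'log' -> no
  Word 5: 'bed' -> MATCH
  Word 6: 'bed' -> MATCH
Total matches: 3

3


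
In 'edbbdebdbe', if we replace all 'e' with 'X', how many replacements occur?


re.sub('e', 'X', text) replaces every occurrence of 'e' with 'X'.
Text: 'edbbdebdbe'
Scanning for 'e':
  pos 0: 'e' -> replacement #1
  pos 5: 'e' -> replacement #2
  pos 9: 'e' -> replacement #3
Total replacements: 3

3


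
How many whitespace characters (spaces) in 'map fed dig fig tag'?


\s matches whitespace characters (spaces, tabs, etc.).
Text: 'map fed dig fig tag'
This text has 5 words separated by spaces.
Number of spaces = number of words - 1 = 5 - 1 = 4

4


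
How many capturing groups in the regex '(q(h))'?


To count capturing groups, count each '(' that starts a group.
Pattern: '(q(h))'
Walking through the pattern:
  Position 0: '(' -> group #1
  Position 2: '(' -> group #2
Total capturing groups: 2

2


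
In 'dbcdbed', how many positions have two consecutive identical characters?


Looking for consecutive identical characters in 'dbcdbed':
  pos 0-1: 'd' vs 'b' -> different
  pos 1-2: 'b' vs 'c' -> different
  pos 2-3: 'c' vs 'd' -> different
  pos 3-4: 'd' vs 'b' -> different
  pos 4-5: 'b' vs 'e' -> different
  pos 5-6: 'e' vs 'd' -> different
Consecutive identical pairs: []
Count: 0

0


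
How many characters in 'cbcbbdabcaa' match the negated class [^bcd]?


Negated class [^bcd] matches any char NOT in {b, c, d}
Scanning 'cbcbbdabcaa':
  pos 0: 'c' -> no (excluded)
  pos 1: 'b' -> no (excluded)
  pos 2: 'c' -> no (excluded)
  pos 3: 'b' -> no (excluded)
  pos 4: 'b' -> no (excluded)
  pos 5: 'd' -> no (excluded)
  pos 6: 'a' -> MATCH
  pos 7: 'b' -> no (excluded)
  pos 8: 'c' -> no (excluded)
  pos 9: 'a' -> MATCH
  pos 10: 'a' -> MATCH
Total matches: 3

3


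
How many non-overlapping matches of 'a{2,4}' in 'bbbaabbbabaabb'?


Pattern 'a{2,4}' matches between 2 and 4 consecutive a's (greedy).
String: 'bbbaabbbabaabb'
Finding runs of a's and applying greedy matching:
  Run at pos 3: 'aa' (length 2)
  Run at pos 8: 'a' (length 1)
  Run at pos 10: 'aa' (length 2)
Matches: ['aa', 'aa']
Count: 2

2


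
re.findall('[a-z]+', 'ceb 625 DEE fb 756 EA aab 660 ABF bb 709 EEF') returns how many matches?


Pattern '[a-z]+' finds one or more lowercase letters.
Text: 'ceb 625 DEE fb 756 EA aab 660 ABF bb 709 EEF'
Scanning for matches:
  Match 1: 'ceb'
  Match 2: 'fb'
  Match 3: 'aab'
  Match 4: 'bb'
Total matches: 4

4


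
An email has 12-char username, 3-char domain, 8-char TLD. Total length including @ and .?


An email address has format: username@domain.tld
Username length: 12
'@' character: 1
Domain length: 3
'.' character: 1
TLD length: 8
Total = 12 + 1 + 3 + 1 + 8 = 25

25


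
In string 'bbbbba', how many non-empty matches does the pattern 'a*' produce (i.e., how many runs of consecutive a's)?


Pattern 'a*' matches zero or more a's. We want non-empty runs of consecutive a's.
String: 'bbbbba'
Walking through the string to find runs of a's:
  Run 1: positions 5-5 -> 'a'
Non-empty runs found: ['a']
Count: 1

1


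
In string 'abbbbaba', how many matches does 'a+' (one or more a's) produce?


Pattern 'a+' matches one or more consecutive a's.
String: 'abbbbaba'
Scanning for runs of a:
  Match 1: 'a' (length 1)
  Match 2: 'a' (length 1)
  Match 3: 'a' (length 1)
Total matches: 3

3


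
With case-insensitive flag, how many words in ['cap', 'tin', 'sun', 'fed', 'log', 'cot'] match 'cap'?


Case-insensitive matching: compare each word's lowercase form to 'cap'.
  'cap' -> lower='cap' -> MATCH
  'tin' -> lower='tin' -> no
  'sun' -> lower='sun' -> no
  'fed' -> lower='fed' -> no
  'log' -> lower='log' -> no
  'cot' -> lower='cot' -> no
Matches: ['cap']
Count: 1

1


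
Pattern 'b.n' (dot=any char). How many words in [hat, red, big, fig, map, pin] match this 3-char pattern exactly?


Pattern 'b.n' means: starts with 'b', any single char, ends with 'n'.
Checking each word (must be exactly 3 chars):
  'hat' (len=3): no
  'red' (len=3): no
  'big' (len=3): no
  'fig' (len=3): no
  'map' (len=3): no
  'pin' (len=3): no
Matching words: []
Total: 0

0


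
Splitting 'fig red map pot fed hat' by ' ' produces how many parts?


Splitting by ' ' breaks the string at each occurrence of the separator.
Text: 'fig red map pot fed hat'
Parts after split:
  Part 1: 'fig'
  Part 2: 'red'
  Part 3: 'map'
  Part 4: 'pot'
  Part 5: 'fed'
  Part 6: 'hat'
Total parts: 6

6


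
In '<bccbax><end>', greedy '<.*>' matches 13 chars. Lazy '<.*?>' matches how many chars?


Greedy '<.*>' tries to match as MUCH as possible.
Lazy '<.*?>' tries to match as LITTLE as possible.

String: '<bccbax><end>'
Greedy '<.*>' starts at first '<' and extends to the LAST '>': '<bccbax><end>' (13 chars)
Lazy '<.*?>' starts at first '<' and stops at the FIRST '>': '<bccbax>' (8 chars)

8


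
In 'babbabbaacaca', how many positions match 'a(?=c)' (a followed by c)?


Lookahead 'a(?=c)' matches 'a' only when followed by 'c'.
String: 'babbabbaacaca'
Checking each position where char is 'a':
  pos 1: 'a' -> no (next='b')
  pos 4: 'a' -> no (next='b')
  pos 7: 'a' -> no (next='a')
  pos 8: 'a' -> MATCH (next='c')
  pos 10: 'a' -> MATCH (next='c')
Matching positions: [8, 10]
Count: 2

2


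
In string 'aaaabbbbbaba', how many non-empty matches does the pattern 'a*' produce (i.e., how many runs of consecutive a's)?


Pattern 'a*' matches zero or more a's. We want non-empty runs of consecutive a's.
String: 'aaaabbbbbaba'
Walking through the string to find runs of a's:
  Run 1: positions 0-3 -> 'aaaa'
  Run 2: positions 9-9 -> 'a'
  Run 3: positions 11-11 -> 'a'
Non-empty runs found: ['aaaa', 'a', 'a']
Count: 3

3


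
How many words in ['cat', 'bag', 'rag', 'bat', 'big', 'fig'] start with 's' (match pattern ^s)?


Pattern ^s anchors to start of word. Check which words begin with 's':
  'cat' -> no
  'bag' -> no
  'rag' -> no
  'bat' -> no
  'big' -> no
  'fig' -> no
Matching words: []
Count: 0

0


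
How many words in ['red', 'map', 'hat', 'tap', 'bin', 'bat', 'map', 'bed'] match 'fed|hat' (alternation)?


Alternation 'fed|hat' matches either 'fed' or 'hat'.
Checking each word:
  'red' -> no
  'map' -> no
  'hat' -> MATCH
  'tap' -> no
  'bin' -> no
  'bat' -> no
  'map' -> no
  'bed' -> no
Matches: ['hat']
Count: 1

1


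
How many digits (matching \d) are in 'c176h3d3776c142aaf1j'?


\d matches any digit 0-9.
Scanning 'c176h3d3776c142aaf1j':
  pos 1: '1' -> DIGIT
  pos 2: '7' -> DIGIT
  pos 3: '6' -> DIGIT
  pos 5: '3' -> DIGIT
  pos 7: '3' -> DIGIT
  pos 8: '7' -> DIGIT
  pos 9: '7' -> DIGIT
  pos 10: '6' -> DIGIT
  pos 12: '1' -> DIGIT
  pos 13: '4' -> DIGIT
  pos 14: '2' -> DIGIT
  pos 18: '1' -> DIGIT
Digits found: ['1', '7', '6', '3', '3', '7', '7', '6', '1', '4', '2', '1']
Total: 12

12


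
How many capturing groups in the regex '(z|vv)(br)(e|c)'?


To count capturing groups, count each '(' that starts a group.
Pattern: '(z|vv)(br)(e|c)'
Walking through the pattern:
  Position 0: '(' -> group #1
  Position 6: '(' -> group #2
  Position 10: '(' -> group #3
Total capturing groups: 3

3


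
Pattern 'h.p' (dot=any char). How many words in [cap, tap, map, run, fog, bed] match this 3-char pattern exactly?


Pattern 'h.p' means: starts with 'h', any single char, ends with 'p'.
Checking each word (must be exactly 3 chars):
  'cap' (len=3): no
  'tap' (len=3): no
  'map' (len=3): no
  'run' (len=3): no
  'fog' (len=3): no
  'bed' (len=3): no
Matching words: []
Total: 0

0


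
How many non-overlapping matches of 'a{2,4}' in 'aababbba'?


Pattern 'a{2,4}' matches between 2 and 4 consecutive a's (greedy).
String: 'aababbba'
Finding runs of a's and applying greedy matching:
  Run at pos 0: 'aa' (length 2)
  Run at pos 3: 'a' (length 1)
  Run at pos 7: 'a' (length 1)
Matches: ['aa']
Count: 1

1


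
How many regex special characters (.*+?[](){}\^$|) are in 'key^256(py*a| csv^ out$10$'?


Regex special characters are: . * + ? [ ] ( ) { } \ ^ $ |
Scanning 'key^256(py*a| csv^ out$10$':
  pos 3: '^' -> SPECIAL
  pos 7: '(' -> SPECIAL
  pos 10: '*' -> SPECIAL
  pos 12: '|' -> SPECIAL
  pos 17: '^' -> SPECIAL
  pos 22: '$' -> SPECIAL
  pos 25: '$' -> SPECIAL
Special chars found: ['^', '(', '*', '|', '^', '$', '$']
Total: 7

7


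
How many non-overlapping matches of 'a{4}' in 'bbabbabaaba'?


Pattern 'a{4}' matches exactly 4 consecutive a's (greedy, non-overlapping).
String: 'bbabbabaaba'
Scanning for runs of a's:
  Run at pos 2: 'a' (length 1) -> 0 match(es)
  Run at pos 5: 'a' (length 1) -> 0 match(es)
  Run at pos 7: 'aa' (length 2) -> 0 match(es)
  Run at pos 10: 'a' (length 1) -> 0 match(es)
Matches found: []
Total: 0

0
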